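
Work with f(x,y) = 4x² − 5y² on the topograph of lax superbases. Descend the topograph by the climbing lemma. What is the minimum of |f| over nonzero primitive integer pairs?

descent: ρ → (-5,0,4)
descent: ρ → (4,8,-1)  [lands on river]
river: ρ → (-1,8,4)
closes: descent 2, river 2
min |a| on river = 1

1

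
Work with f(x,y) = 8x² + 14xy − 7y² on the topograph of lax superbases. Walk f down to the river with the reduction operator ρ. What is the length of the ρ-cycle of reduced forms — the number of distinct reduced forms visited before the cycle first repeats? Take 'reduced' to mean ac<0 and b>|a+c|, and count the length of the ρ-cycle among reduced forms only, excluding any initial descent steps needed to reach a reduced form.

D = 420, ⌊√D⌋ = 20
river: ρ → (-7,14,8)
river: ρ → (8,18,-3)
river: ρ → (-3,18,8)
river: ρ → (8,14,-7)
ρ-cycle length = 4 (tail of 0 descent steps not counted)

4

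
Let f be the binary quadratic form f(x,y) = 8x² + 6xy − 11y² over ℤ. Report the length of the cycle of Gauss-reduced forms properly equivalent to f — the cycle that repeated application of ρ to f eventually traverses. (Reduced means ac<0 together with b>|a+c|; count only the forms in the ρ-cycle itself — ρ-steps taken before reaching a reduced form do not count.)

D = 388, ⌊√D⌋ = 19
river: ρ → (-11,16,3)
river: ρ → (3,14,-16)
river: ρ → (-16,18,1)
river: ρ → (1,18,-16)
river: ρ → (-16,14,3)
river: ρ → (3,16,-11)
river: ρ → (-11,6,8)
river: ρ → (8,10,-9)
river: ρ → (-9,8,9)
river: ρ → (9,10,-8)
river: ρ → (-8,6,11)
river: ρ → (11,16,-3)
river: ρ → (-3,14,16)
river: ρ → (16,18,-1)
river: ρ → (-1,18,16)
river: ρ → (16,14,-3)
river: ρ → (-3,16,11)
river: ρ → (11,6,-8)
river: ρ → (-8,10,9)
river: ρ → (9,8,-9)
river: ρ → (-9,10,8)
river: ρ → (8,6,-11)
ρ-cycle length = 22 (tail of 0 descent steps not counted)

22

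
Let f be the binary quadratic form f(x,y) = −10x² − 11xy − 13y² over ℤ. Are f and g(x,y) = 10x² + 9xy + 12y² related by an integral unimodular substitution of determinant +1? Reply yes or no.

D₁ = -399, D₂ = -399
f is negative-definite; reduce −f:
−f: translate: b→-9 (≡11 mod 20), so (10,11,13)→(10,-9,12)
−f: reduced (well bottom): (10,-9,12) with a≤c, −a<b≤a
flip sign back: reduced form of f is (-10,9,-12)
g: reduced (well bottom): (10,9,12) with a≤c, −a<b≤a
reduced forms (-10, 9, -12) vs (10, 9, 12) ⇒ inequivalent

no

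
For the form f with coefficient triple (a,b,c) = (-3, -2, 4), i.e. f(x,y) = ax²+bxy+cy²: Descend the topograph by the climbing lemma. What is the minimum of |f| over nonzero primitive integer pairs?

descent: ρ → (4,2,-3)  [lands on river]
river: ρ → (-3,4,3)
river: ρ → (3,2,-4)
river: ρ → (-4,6,1)
river: ρ → (1,6,-4)
river: ρ → (-4,2,3)
river: ρ → (3,4,-3)
river: ρ → (-3,2,4)
river: ρ → (4,6,-1)
river: ρ → (-1,6,4)
closes: descent 1, river 10
min |a| on river = 1

1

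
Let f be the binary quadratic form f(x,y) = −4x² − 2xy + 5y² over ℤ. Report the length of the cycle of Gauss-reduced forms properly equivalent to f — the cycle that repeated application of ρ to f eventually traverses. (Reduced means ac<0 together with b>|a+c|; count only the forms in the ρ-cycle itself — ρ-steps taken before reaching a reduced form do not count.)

D = 84, ⌊√D⌋ = 9
descent: ρ → (5,2,-4)  [lands on river]
river: ρ → (-4,6,3)
river: ρ → (3,6,-4)
river: ρ → (-4,2,5)
river: ρ → (5,8,-1)
river: ρ → (-1,8,5)
ρ-cycle length = 6 (tail of 1 descent step not counted)

6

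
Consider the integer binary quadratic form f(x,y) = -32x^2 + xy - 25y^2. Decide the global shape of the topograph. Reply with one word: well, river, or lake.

D = b²−4ac = 1² − 4·(-32)·(-25) = -3199
D < 0 ⇒ definite ⇒ every region one sign ⇒ single well

well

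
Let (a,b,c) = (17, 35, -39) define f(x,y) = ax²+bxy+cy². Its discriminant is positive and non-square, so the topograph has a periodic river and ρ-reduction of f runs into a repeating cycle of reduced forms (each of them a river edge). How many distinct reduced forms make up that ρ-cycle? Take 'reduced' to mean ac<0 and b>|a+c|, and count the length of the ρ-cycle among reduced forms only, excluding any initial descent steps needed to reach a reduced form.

D = 3877, ⌊√D⌋ = 62
river: ρ → (-39,43,13)
river: ρ → (13,61,-3)
river: ρ → (-3,59,33)
river: ρ → (33,7,-29)
river: ρ → (-29,51,11)
river: ρ → (11,59,-9)
river: ρ → (-9,49,41)
river: ρ → (41,33,-17)
river: ρ → (-17,35,39)
river: ρ → (39,43,-13)
river: ρ → (-13,61,3)
river: ρ → (3,59,-33)
river: ρ → (-33,7,29)
river: ρ → (29,51,-11)
river: ρ → (-11,59,9)
river: ρ → (9,49,-41)
river: ρ → (-41,33,17)
river: ρ → (17,35,-39)
ρ-cycle length = 18 (tail of 0 descent steps not counted)

18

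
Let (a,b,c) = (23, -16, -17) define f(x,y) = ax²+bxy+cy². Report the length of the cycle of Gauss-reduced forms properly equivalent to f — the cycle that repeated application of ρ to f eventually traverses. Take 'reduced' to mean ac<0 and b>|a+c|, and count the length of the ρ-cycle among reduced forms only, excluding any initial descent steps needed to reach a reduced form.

D = 1820, ⌊√D⌋ = 42
descent: ρ → (-17,16,23)  [lands on river]
river: ρ → (23,30,-10)
river: ρ → (-10,30,23)
river: ρ → (23,16,-17)
river: ρ → (-17,18,22)
river: ρ → (22,26,-13)
river: ρ → (-13,26,22)
river: ρ → (22,18,-17)
ρ-cycle length = 8 (tail of 1 descent step not counted)

8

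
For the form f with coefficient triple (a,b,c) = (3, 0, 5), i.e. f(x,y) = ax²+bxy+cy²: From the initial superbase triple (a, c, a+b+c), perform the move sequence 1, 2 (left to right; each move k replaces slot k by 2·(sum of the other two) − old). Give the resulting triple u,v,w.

start (3,5,8) = (f(1,0),f(0,1),f(1,1))
replace slot 1: 2·(5+8) − 3 = 23 → (23,5,8)
replace slot 2: 2·(23+8) − 5 = 57 → (23,57,8)

23,57,8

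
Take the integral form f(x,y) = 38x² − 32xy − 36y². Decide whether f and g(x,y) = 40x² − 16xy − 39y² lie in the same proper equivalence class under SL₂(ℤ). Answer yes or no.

D₁ = 6496, D₂ = 6496
river cycle of f (length 18): (-36, 32, 38), (38, 44, -30), (-30, 76, 6), (6, 80, -4), (-4, 80, 6), (6, 76, -30), (-30, 44, 38), (38, 32, -36), (-36, 40, 34), (34, 28, -42), … (8 more)
river cycle of g (length 18): (-39, 16, 40), (40, 64, -15), (-15, 56, 56), (56, 56, -15), (-15, 64, 40), (40, 16, -39), (-39, 62, 17), (17, 74, -15), (-15, 76, 12), (12, 68, -39), … (8 more)
cycles differ ⇒ inequivalent

no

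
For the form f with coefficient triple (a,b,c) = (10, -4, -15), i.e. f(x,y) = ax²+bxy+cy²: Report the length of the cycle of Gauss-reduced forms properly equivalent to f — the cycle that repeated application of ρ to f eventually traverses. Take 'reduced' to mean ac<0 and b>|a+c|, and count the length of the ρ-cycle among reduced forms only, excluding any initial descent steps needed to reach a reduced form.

D = 616, ⌊√D⌋ = 24
descent: ρ → (-15,4,10)
descent: ρ → (10,16,-9)  [lands on river]
river: ρ → (-9,20,6)
river: ρ → (6,16,-15)
river: ρ → (-15,14,7)
river: ρ → (7,14,-15)
river: ρ → (-15,16,6)
river: ρ → (6,20,-9)
river: ρ → (-9,16,10)
river: ρ → (10,24,-1)
river: ρ → (-1,24,10)
ρ-cycle length = 10 (tail of 2 descent steps not counted)

10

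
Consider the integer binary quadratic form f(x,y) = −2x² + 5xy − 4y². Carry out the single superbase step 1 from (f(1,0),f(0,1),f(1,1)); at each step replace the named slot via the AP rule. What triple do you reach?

start (-2,-4,-1) = (f(1,0),f(0,1),f(1,1))
replace slot 1: 2·((-4)+(-1)) − (-2) = -8 → (-8,-4,-1)

-8,-4,-1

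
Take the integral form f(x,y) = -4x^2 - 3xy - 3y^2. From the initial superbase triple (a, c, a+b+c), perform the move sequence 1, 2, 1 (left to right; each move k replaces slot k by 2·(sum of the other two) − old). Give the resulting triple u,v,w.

start (-4,-3,-10) = (f(1,0),f(0,1),f(1,1))
replace slot 1: 2·((-3)+(-10)) − (-4) = -22 → (-22,-3,-10)
replace slot 2: 2·((-22)+(-10)) − (-3) = -61 → (-22,-61,-10)
replace slot 1: 2·((-61)+(-10)) − (-22) = -120 → (-120,-61,-10)

-120,-61,-10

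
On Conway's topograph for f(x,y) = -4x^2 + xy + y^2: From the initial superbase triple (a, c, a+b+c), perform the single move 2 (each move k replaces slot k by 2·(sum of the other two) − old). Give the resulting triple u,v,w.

start (-4,1,-2) = (f(1,0),f(0,1),f(1,1))
replace slot 2: 2·((-4)+(-2)) − 1 = -13 → (-4,-13,-2)

-4,-13,-2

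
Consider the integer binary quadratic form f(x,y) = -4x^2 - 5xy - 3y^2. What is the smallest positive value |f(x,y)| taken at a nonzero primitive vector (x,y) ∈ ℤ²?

translate: b→-3 (≡5 mod 8), so (4,5,3)→(4,-3,2)
flip: (4,-3,2)→(2,3,4)
translate: b→-1 (≡3 mod 4), so (2,3,4)→(2,-1,3)
reduced (well bottom): (2,-1,3) with a≤c, −a<b≤a
well minimum |f| = |-2| = 2 (negative-definite)

2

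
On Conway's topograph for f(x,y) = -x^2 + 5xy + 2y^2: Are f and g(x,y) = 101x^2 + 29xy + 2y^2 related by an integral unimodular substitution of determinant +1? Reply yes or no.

D₁ = 33, D₂ = 33
river cycle of f (length 4): (2, 3, -3), (-3, 3, 2), (2, 5, -1), (-1, 5, 2)
river cycle of g (length 4): (2, 3, -3), (-3, 3, 2), (2, 5, -1), (-1, 5, 2)
cycles coincide ⇒ equivalent

yes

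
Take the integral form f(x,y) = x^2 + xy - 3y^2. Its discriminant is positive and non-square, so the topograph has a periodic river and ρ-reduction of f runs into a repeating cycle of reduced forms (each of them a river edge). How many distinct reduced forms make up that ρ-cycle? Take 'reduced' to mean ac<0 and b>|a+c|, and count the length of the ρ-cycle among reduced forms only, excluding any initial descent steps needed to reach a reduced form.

D = 13, ⌊√D⌋ = 3
descent: ρ → (-3,-1,1)
descent: ρ → (1,3,-1)  [lands on river]
river: ρ → (-1,3,1)
ρ-cycle length = 2 (tail of 2 descent steps not counted)

2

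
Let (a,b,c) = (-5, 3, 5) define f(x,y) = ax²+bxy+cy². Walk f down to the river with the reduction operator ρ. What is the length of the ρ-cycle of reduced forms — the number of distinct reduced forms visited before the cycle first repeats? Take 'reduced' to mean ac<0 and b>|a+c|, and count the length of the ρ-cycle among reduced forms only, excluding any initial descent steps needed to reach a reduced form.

D = 109, ⌊√D⌋ = 10
river: ρ → (5,7,-3)
river: ρ → (-3,5,7)
river: ρ → (7,9,-1)
river: ρ → (-1,9,7)
river: ρ → (7,5,-3)
river: ρ → (-3,7,5)
river: ρ → (5,3,-5)
river: ρ → (-5,7,3)
river: ρ → (3,5,-7)
river: ρ → (-7,9,1)
river: ρ → (1,9,-7)
river: ρ → (-7,5,3)
river: ρ → (3,7,-5)
river: ρ → (-5,3,5)
ρ-cycle length = 14 (tail of 0 descent steps not counted)

14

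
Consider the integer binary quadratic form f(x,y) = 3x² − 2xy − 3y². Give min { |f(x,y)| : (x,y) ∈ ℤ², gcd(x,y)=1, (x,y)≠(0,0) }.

descent: ρ → (-3,2,3)  [lands on river]
river: ρ → (3,4,-2)
river: ρ → (-2,4,3)
river: ρ → (3,2,-3)
river: ρ → (-3,4,2)
river: ρ → (2,4,-3)
closes: descent 1, river 6
min |a| on river = 2

2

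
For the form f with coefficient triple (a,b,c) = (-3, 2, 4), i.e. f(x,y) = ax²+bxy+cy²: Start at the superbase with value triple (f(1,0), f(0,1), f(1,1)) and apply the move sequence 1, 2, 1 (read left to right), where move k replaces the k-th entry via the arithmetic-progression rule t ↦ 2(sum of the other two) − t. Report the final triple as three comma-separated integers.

start (-3,4,3) = (f(1,0),f(0,1),f(1,1))
replace slot 1: 2·(4+3) − (-3) = 17 → (17,4,3)
replace slot 2: 2·(17+3) − 4 = 36 → (17,36,3)
replace slot 1: 2·(36+3) − 17 = 61 → (61,36,3)

61,36,3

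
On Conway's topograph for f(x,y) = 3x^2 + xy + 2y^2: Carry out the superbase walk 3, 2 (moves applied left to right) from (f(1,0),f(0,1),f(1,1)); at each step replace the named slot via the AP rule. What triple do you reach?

start (3,2,6) = (f(1,0),f(0,1),f(1,1))
replace slot 3: 2·(3+2) − 6 = 4 → (3,2,4)
replace slot 2: 2·(3+4) − 2 = 12 → (3,12,4)

3,12,4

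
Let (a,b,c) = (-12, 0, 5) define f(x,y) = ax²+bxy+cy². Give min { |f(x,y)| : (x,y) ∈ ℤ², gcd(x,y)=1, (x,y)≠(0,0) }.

descent: ρ → (5,10,-7)  [lands on river]
river: ρ → (-7,4,8)
river: ρ → (8,12,-3)
river: ρ → (-3,12,8)
river: ρ → (8,4,-7)
river: ρ → (-7,10,5)
closes: descent 1, river 6
min |a| on river = 3

3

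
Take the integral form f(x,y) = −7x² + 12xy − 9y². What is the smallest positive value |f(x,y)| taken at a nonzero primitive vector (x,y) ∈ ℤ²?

translate: b→2 (≡-12 mod 14), so (7,-12,9)→(7,2,4)
flip: (7,2,4)→(4,-2,7)
reduced (well bottom): (4,-2,7) with a≤c, −a<b≤a
well minimum |f| = |-4| = 4 (negative-definite)

4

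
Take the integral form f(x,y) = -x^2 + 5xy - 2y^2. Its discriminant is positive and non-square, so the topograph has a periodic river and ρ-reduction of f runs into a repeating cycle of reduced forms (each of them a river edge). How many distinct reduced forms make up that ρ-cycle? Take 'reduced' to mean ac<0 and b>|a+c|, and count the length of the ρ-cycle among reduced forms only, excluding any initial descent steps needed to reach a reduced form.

D = 17, ⌊√D⌋ = 4
descent: ρ → (-2,3,1)  [lands on river]
river: ρ → (1,3,-2)
river: ρ → (-2,1,2)
river: ρ → (2,3,-1)
river: ρ → (-1,3,2)
river: ρ → (2,1,-2)
ρ-cycle length = 6 (tail of 1 descent step not counted)

6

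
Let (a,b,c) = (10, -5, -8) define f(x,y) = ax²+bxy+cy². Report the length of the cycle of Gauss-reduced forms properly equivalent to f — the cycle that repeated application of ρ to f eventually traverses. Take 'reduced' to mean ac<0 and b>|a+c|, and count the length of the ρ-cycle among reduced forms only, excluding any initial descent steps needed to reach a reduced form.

D = 345, ⌊√D⌋ = 18
descent: ρ → (-8,5,10)  [lands on river]
river: ρ → (10,15,-3)
river: ρ → (-3,15,10)
river: ρ → (10,5,-8)
river: ρ → (-8,11,7)
river: ρ → (7,17,-2)
river: ρ → (-2,15,15)
river: ρ → (15,15,-2)
river: ρ → (-2,17,7)
river: ρ → (7,11,-8)
ρ-cycle length = 10 (tail of 1 descent step not counted)

10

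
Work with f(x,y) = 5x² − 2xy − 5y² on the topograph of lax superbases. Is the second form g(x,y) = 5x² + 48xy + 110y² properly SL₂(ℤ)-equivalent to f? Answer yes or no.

D₁ = 104, D₂ = 104
river cycle of f (length 6): (-5, 2, 5), (5, 8, -2), (-2, 8, 5), (5, 2, -5), (-5, 8, 2), (2, 8, -5)
river cycle of g (length 6): (5, 8, -2), (-2, 8, 5), (5, 2, -5), (-5, 8, 2), (2, 8, -5), (-5, 2, 5)
cycles coincide ⇒ equivalent

yes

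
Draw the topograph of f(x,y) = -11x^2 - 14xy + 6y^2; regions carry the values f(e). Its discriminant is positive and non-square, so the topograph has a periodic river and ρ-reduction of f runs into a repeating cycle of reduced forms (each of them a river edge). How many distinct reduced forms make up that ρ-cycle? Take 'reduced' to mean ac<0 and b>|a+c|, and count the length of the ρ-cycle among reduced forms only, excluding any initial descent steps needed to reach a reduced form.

D = 460, ⌊√D⌋ = 21
descent: ρ → (6,14,-11)  [lands on river]
river: ρ → (-11,8,9)
river: ρ → (9,10,-10)
river: ρ → (-10,10,9)
river: ρ → (9,8,-11)
river: ρ → (-11,14,6)
river: ρ → (6,10,-15)
river: ρ → (-15,20,1)
river: ρ → (1,20,-15)
river: ρ → (-15,10,6)
ρ-cycle length = 10 (tail of 1 descent step not counted)

10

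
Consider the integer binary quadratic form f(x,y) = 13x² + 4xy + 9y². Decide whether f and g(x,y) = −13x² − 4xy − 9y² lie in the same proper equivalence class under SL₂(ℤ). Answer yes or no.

D₁ = -452, D₂ = -452
f: flip: (13,4,9)→(9,-4,13)
f: reduced (well bottom): (9,-4,13) with a≤c, −a<b≤a
g is negative-definite; reduce −g:
−g: flip: (13,4,9)→(9,-4,13)
−g: reduced (well bottom): (9,-4,13) with a≤c, −a<b≤a
flip sign back: reduced form of g is (-9,4,-13)
reduced forms (9, -4, 13) vs (-9, 4, -13) ⇒ inequivalent

no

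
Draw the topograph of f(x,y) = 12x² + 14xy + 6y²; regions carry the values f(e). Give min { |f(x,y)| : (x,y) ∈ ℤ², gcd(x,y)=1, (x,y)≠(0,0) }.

translate: b→-10 (≡14 mod 24), so (12,14,6)→(12,-10,4)
flip: (12,-10,4)→(4,10,12)
translate: b→2 (≡10 mod 8), so (4,10,12)→(4,2,6)
reduced (well bottom): (4,2,6) with a≤c, −a<b≤a
well minimum = a = 4

4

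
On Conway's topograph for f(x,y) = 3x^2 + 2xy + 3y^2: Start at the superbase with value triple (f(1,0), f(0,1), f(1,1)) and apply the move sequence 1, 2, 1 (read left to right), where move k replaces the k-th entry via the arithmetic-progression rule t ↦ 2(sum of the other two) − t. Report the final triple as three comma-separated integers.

start (3,3,8) = (f(1,0),f(0,1),f(1,1))
replace slot 1: 2·(3+8) − 3 = 19 → (19,3,8)
replace slot 2: 2·(19+8) − 3 = 51 → (19,51,8)
replace slot 1: 2·(51+8) − 19 = 99 → (99,51,8)

99,51,8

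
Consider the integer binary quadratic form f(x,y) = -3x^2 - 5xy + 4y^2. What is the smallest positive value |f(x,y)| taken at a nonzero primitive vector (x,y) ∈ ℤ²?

descent: ρ → (4,5,-3)  [lands on river]
river: ρ → (-3,7,2)
river: ρ → (2,5,-6)
river: ρ → (-6,7,1)
river: ρ → (1,7,-6)
river: ρ → (-6,5,2)
river: ρ → (2,7,-3)
river: ρ → (-3,5,4)
river: ρ → (4,3,-4)
river: ρ → (-4,5,3)
river: ρ → (3,7,-2)
river: ρ → (-2,5,6)
river: ρ → (6,7,-1)
river: ρ → (-1,7,6)
river: ρ → (6,5,-2)
river: ρ → (-2,7,3)
river: ρ → (3,5,-4)
river: ρ → (-4,3,4)
closes: descent 1, river 18
min |a| on river = 1

1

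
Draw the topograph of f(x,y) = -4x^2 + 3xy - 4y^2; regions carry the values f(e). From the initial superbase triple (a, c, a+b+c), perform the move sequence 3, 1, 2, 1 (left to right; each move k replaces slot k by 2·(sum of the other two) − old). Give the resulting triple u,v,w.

start (-4,-4,-5) = (f(1,0),f(0,1),f(1,1))
replace slot 3: 2·((-4)+(-4)) − (-5) = -11 → (-4,-4,-11)
replace slot 1: 2·((-4)+(-11)) − (-4) = -26 → (-26,-4,-11)
replace slot 2: 2·((-26)+(-11)) − (-4) = -70 → (-26,-70,-11)
replace slot 1: 2·((-70)+(-11)) − (-26) = -136 → (-136,-70,-11)

-136,-70,-11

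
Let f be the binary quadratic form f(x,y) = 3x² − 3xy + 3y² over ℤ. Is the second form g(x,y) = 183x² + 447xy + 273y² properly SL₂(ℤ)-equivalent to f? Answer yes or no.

D₁ = -27, D₂ = -27
f: translate: b→3 (≡-3 mod 6), so (3,-3,3)→(3,3,3)
f: reduced (well bottom): (3,3,3) with a≤c, −a<b≤a
g: translate: b→81 (≡447 mod 366), so (183,447,273)→(183,81,9)
g: flip: (183,81,9)→(9,-81,183)
g: translate: b→9 (≡-81 mod 18), so (9,-81,183)→(9,9,3)
g: flip: (9,9,3)→(3,-9,9)
g: translate: b→3 (≡-9 mod 6), so (3,-9,9)→(3,3,3)
g: reduced (well bottom): (3,3,3) with a≤c, −a<b≤a
reduced forms (3, 3, 3) vs (3, 3, 3) ⇒ equivalent

yes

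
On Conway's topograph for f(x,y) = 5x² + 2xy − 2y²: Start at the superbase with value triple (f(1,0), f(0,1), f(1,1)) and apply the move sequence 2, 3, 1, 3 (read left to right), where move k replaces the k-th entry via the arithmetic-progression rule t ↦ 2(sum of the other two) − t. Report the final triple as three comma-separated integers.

start (5,-2,5) = (f(1,0),f(0,1),f(1,1))
replace slot 2: 2·(5+5) − (-2) = 22 → (5,22,5)
replace slot 3: 2·(5+22) − 5 = 49 → (5,22,49)
replace slot 1: 2·(22+49) − 5 = 137 → (137,22,49)
replace slot 3: 2·(137+22) − 49 = 269 → (137,22,269)

137,22,269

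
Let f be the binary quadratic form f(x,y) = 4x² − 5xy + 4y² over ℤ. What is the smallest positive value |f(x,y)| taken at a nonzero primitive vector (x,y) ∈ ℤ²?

translate: b→3 (≡-5 mod 8), so (4,-5,4)→(4,3,3)
flip: (4,3,3)→(3,-3,4)
translate: b→3 (≡-3 mod 6), so (3,-3,4)→(3,3,4)
reduced (well bottom): (3,3,4) with a≤c, −a<b≤a
well minimum = a = 3

3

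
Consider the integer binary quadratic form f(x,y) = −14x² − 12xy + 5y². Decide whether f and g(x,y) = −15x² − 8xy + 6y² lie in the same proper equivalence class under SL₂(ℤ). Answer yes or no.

D₁ = 424, D₂ = 424
river cycle of f (length 14): (5, 12, -14), (-14, 16, 3), (3, 20, -2), (-2, 20, 3), (3, 16, -14), (-14, 12, 5), (5, 18, -5), (-5, 12, 14), (14, 16, -3), (-3, 20, 2), … (4 more)
river cycle of g (length 18): (6, 20, -1), (-1, 20, 6), (6, 16, -7), (-7, 12, 10), (10, 8, -9), (-9, 10, 9), (9, 8, -10), (-10, 12, 7), (7, 16, -6), (-6, 20, 1), … (8 more)
cycles differ ⇒ inequivalent

no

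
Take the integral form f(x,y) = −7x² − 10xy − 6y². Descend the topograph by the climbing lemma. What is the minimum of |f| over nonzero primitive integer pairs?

translate: b→-4 (≡10 mod 14), so (7,10,6)→(7,-4,3)
flip: (7,-4,3)→(3,4,7)
translate: b→-2 (≡4 mod 6), so (3,4,7)→(3,-2,6)
reduced (well bottom): (3,-2,6) with a≤c, −a<b≤a
well minimum |f| = |-3| = 3 (negative-definite)

3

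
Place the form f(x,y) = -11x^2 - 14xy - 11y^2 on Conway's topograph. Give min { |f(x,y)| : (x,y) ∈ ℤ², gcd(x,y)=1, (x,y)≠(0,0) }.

translate: b→-8 (≡14 mod 22), so (11,14,11)→(11,-8,8)
flip: (11,-8,8)→(8,8,11)
reduced (well bottom): (8,8,11) with a≤c, −a<b≤a
well minimum |f| = |-8| = 8 (negative-definite)

8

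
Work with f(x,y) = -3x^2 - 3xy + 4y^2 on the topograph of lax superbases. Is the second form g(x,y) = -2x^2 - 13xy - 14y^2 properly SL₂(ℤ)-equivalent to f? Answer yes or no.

D₁ = 57, D₂ = 57
river cycle of f (length 6): (4, 3, -3), (-3, 3, 4), (4, 5, -2), (-2, 7, 1), (1, 7, -2), (-2, 5, 4)
river cycle of g (length 6): (-2, 7, 1), (1, 7, -2), (-2, 5, 4), (4, 3, -3), (-3, 3, 4), (4, 5, -2)
cycles coincide ⇒ equivalent

yes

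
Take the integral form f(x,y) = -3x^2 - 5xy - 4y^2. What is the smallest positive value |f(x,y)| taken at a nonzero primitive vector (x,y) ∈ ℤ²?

translate: b→-1 (≡5 mod 6), so (3,5,4)→(3,-1,2)
flip: (3,-1,2)→(2,1,3)
reduced (well bottom): (2,1,3) with a≤c, −a<b≤a
well minimum |f| = |-2| = 2 (negative-definite)

2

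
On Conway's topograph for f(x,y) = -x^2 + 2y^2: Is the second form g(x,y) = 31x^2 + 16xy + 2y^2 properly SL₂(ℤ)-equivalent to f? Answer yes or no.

D₁ = 8, D₂ = 8
river cycle of f (length 2): (-1, 2, 1), (1, 2, -1)
river cycle of g (length 2): (-1, 2, 1), (1, 2, -1)
cycles coincide ⇒ equivalent

yes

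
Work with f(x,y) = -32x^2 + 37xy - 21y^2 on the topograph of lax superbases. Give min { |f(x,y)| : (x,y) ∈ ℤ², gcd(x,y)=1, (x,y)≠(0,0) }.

translate: b→27 (≡-37 mod 64), so (32,-37,21)→(32,27,16)
flip: (32,27,16)→(16,-27,32)
translate: b→5 (≡-27 mod 32), so (16,-27,32)→(16,5,21)
reduced (well bottom): (16,5,21) with a≤c, −a<b≤a
well minimum |f| = |-16| = 16 (negative-definite)

16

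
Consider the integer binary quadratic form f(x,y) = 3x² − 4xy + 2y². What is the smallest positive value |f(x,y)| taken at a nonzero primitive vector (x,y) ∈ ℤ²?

translate: b→2 (≡-4 mod 6), so (3,-4,2)→(3,2,1)
flip: (3,2,1)→(1,-2,3)
translate: b→0 (≡-2 mod 2), so (1,-2,3)→(1,0,2)
reduced (well bottom): (1,0,2) with a≤c, −a<b≤a
well minimum = a = 1

1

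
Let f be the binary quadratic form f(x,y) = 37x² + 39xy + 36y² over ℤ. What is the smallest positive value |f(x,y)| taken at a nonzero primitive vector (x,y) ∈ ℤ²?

translate: b→-35 (≡39 mod 74), so (37,39,36)→(37,-35,34)
flip: (37,-35,34)→(34,35,37)
translate: b→-33 (≡35 mod 68), so (34,35,37)→(34,-33,36)
reduced (well bottom): (34,-33,36) with a≤c, −a<b≤a
well minimum = a = 34

34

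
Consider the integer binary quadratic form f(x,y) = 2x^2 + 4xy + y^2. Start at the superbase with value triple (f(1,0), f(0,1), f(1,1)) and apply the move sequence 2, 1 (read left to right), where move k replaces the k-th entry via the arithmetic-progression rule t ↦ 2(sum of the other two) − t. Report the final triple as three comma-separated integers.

start (2,1,7) = (f(1,0),f(0,1),f(1,1))
replace slot 2: 2·(2+7) − 1 = 17 → (2,17,7)
replace slot 1: 2·(17+7) − 2 = 46 → (46,17,7)

46,17,7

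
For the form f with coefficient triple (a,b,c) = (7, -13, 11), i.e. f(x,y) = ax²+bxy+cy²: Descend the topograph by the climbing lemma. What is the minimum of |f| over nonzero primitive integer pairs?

translate: b→1 (≡-13 mod 14), so (7,-13,11)→(7,1,5)
flip: (7,1,5)→(5,-1,7)
reduced (well bottom): (5,-1,7) with a≤c, −a<b≤a
well minimum = a = 5

5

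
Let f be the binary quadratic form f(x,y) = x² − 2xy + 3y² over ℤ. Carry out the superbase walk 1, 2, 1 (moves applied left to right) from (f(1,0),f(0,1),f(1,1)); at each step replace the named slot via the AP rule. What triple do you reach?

start (1,3,2) = (f(1,0),f(0,1),f(1,1))
replace slot 1: 2·(3+2) − 1 = 9 → (9,3,2)
replace slot 2: 2·(9+2) − 3 = 19 → (9,19,2)
replace slot 1: 2·(19+2) − 9 = 33 → (33,19,2)

33,19,2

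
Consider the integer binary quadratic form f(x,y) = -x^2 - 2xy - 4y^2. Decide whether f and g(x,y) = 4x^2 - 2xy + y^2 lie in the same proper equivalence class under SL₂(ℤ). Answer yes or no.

D₁ = -12, D₂ = -12
f is negative-definite; reduce −f:
−f: translate: b→0 (≡2 mod 2), so (1,2,4)→(1,0,3)
−f: reduced (well bottom): (1,0,3) with a≤c, −a<b≤a
flip sign back: reduced form of f is (-1,0,-3)
g: flip: (4,-2,1)→(1,2,4)
g: translate: b→0 (≡2 mod 2), so (1,2,4)→(1,0,3)
g: reduced (well bottom): (1,0,3) with a≤c, −a<b≤a
reduced forms (-1, 0, -3) vs (1, 0, 3) ⇒ inequivalent

no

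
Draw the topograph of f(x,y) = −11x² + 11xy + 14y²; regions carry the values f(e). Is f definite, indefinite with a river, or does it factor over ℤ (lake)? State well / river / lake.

D = b²−4ac = 11² − 4·(-11)·14 = 737
D > 0 non-square ⇒ indefinite ⇒ periodic river

river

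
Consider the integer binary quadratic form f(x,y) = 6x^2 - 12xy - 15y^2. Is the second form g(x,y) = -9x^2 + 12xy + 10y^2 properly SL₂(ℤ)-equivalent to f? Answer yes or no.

D₁ = 504, D₂ = 504
river cycle of f (length 4): (-15, 12, 6), (6, 12, -15), (-15, 18, 3), (3, 18, -15)
river cycle of g (length 10): (10, 8, -11), (-11, 14, 7), (7, 14, -11), (-11, 8, 10), (10, 12, -9), (-9, 6, 13), (13, 20, -2), (-2, 20, 13), (13, 6, -9), (-9, 12, 10)
cycles differ ⇒ inequivalent

no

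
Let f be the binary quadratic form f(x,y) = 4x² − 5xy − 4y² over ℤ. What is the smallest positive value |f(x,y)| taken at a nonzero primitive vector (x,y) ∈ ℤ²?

descent: ρ → (-4,5,4)  [lands on river]
river: ρ → (4,3,-5)
river: ρ → (-5,7,2)
river: ρ → (2,9,-1)
river: ρ → (-1,9,2)
river: ρ → (2,7,-5)
river: ρ → (-5,3,4)
river: ρ → (4,5,-4)
river: ρ → (-4,3,5)
river: ρ → (5,7,-2)
river: ρ → (-2,9,1)
river: ρ → (1,9,-2)
river: ρ → (-2,7,5)
river: ρ → (5,3,-4)
closes: descent 1, river 14
min |a| on river = 1

1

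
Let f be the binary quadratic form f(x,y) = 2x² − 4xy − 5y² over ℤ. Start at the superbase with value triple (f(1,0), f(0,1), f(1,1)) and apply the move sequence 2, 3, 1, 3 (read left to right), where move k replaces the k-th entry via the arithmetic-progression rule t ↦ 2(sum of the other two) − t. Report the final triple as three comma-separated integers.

start (2,-5,-7) = (f(1,0),f(0,1),f(1,1))
replace slot 2: 2·(2+(-7)) − (-5) = -5 → (2,-5,-7)
replace slot 3: 2·(2+(-5)) − (-7) = 1 → (2,-5,1)
replace slot 1: 2·((-5)+1) − 2 = -10 → (-10,-5,1)
replace slot 3: 2·((-10)+(-5)) − 1 = -31 → (-10,-5,-31)

-10,-5,-31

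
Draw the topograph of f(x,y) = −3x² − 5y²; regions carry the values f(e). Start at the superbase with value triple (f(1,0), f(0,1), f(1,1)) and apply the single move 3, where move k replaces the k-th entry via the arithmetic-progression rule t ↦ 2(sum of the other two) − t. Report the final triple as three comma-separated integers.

start (-3,-5,-8) = (f(1,0),f(0,1),f(1,1))
replace slot 3: 2·((-3)+(-5)) − (-8) = -8 → (-3,-5,-8)

-3,-5,-8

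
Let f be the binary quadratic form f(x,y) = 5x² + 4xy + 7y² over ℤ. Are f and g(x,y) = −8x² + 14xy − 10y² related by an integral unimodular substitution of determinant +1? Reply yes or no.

D₁ = -124, D₂ = -124
f: reduced (well bottom): (5,4,7) with a≤c, −a<b≤a
g is negative-definite; reduce −g:
−g: translate: b→2 (≡-14 mod 16), so (8,-14,10)→(8,2,4)
−g: flip: (8,2,4)→(4,-2,8)
−g: reduced (well bottom): (4,-2,8) with a≤c, −a<b≤a
flip sign back: reduced form of g is (-4,2,-8)
reduced forms (5, 4, 7) vs (-4, 2, -8) ⇒ inequivalent

no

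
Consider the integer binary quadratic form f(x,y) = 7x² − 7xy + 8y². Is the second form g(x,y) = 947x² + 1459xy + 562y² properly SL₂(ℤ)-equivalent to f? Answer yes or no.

D₁ = -175, D₂ = -175
f: translate: b→7 (≡-7 mod 14), so (7,-7,8)→(7,7,8)
f: reduced (well bottom): (7,7,8) with a≤c, −a<b≤a
g: translate: b→-435 (≡1459 mod 1894), so (947,1459,562)→(947,-435,50)
g: flip: (947,-435,50)→(50,435,947)
g: translate: b→35 (≡435 mod 100), so (50,435,947)→(50,35,7)
g: flip: (50,35,7)→(7,-35,50)
g: translate: b→7 (≡-35 mod 14), so (7,-35,50)→(7,7,8)
g: reduced (well bottom): (7,7,8) with a≤c, −a<b≤a
reduced forms (7, 7, 8) vs (7, 7, 8) ⇒ equivalent

yes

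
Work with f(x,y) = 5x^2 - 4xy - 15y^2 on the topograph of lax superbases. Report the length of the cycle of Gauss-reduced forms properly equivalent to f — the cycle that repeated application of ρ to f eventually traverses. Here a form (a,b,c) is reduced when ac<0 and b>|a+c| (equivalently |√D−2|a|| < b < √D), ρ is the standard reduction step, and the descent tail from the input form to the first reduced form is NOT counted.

D = 316, ⌊√D⌋ = 17
descent: ρ → (-15,4,5)
descent: ρ → (5,16,-3)  [lands on river]
river: ρ → (-3,14,10)
river: ρ → (10,6,-7)
river: ρ → (-7,8,9)
river: ρ → (9,10,-6)
river: ρ → (-6,14,5)
ρ-cycle length = 6 (tail of 2 descent steps not counted)

6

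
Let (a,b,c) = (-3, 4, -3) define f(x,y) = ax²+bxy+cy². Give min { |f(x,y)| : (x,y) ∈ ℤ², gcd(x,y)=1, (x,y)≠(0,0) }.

translate: b→2 (≡-4 mod 6), so (3,-4,3)→(3,2,2)
flip: (3,2,2)→(2,-2,3)
translate: b→2 (≡-2 mod 4), so (2,-2,3)→(2,2,3)
reduced (well bottom): (2,2,3) with a≤c, −a<b≤a
well minimum |f| = |-2| = 2 (negative-definite)

2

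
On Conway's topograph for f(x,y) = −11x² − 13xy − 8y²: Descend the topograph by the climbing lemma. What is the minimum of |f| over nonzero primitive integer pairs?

translate: b→-9 (≡13 mod 22), so (11,13,8)→(11,-9,6)
flip: (11,-9,6)→(6,9,11)
translate: b→-3 (≡9 mod 12), so (6,9,11)→(6,-3,8)
reduced (well bottom): (6,-3,8) with a≤c, −a<b≤a
well minimum |f| = |-6| = 6 (negative-definite)

6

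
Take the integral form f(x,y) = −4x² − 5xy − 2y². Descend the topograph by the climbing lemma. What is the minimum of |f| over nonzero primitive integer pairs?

translate: b→-3 (≡5 mod 8), so (4,5,2)→(4,-3,1)
flip: (4,-3,1)→(1,3,4)
translate: b→1 (≡3 mod 2), so (1,3,4)→(1,1,2)
reduced (well bottom): (1,1,2) with a≤c, −a<b≤a
well minimum |f| = |-1| = 1 (negative-definite)

1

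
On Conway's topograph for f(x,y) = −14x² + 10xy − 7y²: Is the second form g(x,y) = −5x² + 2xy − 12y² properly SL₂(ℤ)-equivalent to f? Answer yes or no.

D₁ = -292, D₂ = -236
discriminants differ ⇒ not SL₂(ℤ)-equivalent

no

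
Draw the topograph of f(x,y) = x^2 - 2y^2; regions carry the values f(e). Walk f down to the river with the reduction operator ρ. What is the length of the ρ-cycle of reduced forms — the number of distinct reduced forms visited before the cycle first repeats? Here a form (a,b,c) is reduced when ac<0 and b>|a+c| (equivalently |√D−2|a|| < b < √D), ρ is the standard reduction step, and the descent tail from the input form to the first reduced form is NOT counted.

D = 8, ⌊√D⌋ = 2
descent: ρ → (-2,0,1)
descent: ρ → (1,2,-1)  [lands on river]
river: ρ → (-1,2,1)
ρ-cycle length = 2 (tail of 2 descent steps not counted)

2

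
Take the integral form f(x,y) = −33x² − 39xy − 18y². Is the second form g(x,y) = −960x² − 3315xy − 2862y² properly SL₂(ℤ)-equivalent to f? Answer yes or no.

D₁ = -855, D₂ = -855
f is negative-definite; reduce −f:
−f: translate: b→-27 (≡39 mod 66), so (33,39,18)→(33,-27,12)
−f: flip: (33,-27,12)→(12,27,33)
−f: translate: b→3 (≡27 mod 24), so (12,27,33)→(12,3,18)
−f: reduced (well bottom): (12,3,18) with a≤c, −a<b≤a
flip sign back: reduced form of f is (-12,-3,-18)
g is negative-definite; reduce −g:
−g: translate: b→-525 (≡3315 mod 1920), so (960,3315,2862)→(960,-525,72)
−g: flip: (960,-525,72)→(72,525,960)
−g: translate: b→-51 (≡525 mod 144), so (72,525,960)→(72,-51,12)
−g: flip: (72,-51,12)→(12,51,72)
−g: translate: b→3 (≡51 mod 24), so (12,51,72)→(12,3,18)
−g: reduced (well bottom): (12,3,18) with a≤c, −a<b≤a
flip sign back: reduced form of g is (-12,-3,-18)
reduced forms (-12, -3, -18) vs (-12, -3, -18) ⇒ equivalent

yes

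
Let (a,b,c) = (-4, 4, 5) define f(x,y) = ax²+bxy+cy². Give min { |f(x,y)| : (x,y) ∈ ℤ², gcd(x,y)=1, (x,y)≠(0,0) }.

river: ρ → (5,6,-3)
river: ρ → (-3,6,5)
river: ρ → (5,4,-4)
river: ρ → (-4,4,5)
closes: descent 0, river 4
min |a| on river = 3

3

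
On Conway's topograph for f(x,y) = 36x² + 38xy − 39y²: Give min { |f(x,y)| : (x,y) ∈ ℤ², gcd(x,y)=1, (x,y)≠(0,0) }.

river: ρ → (-39,40,35)
river: ρ → (35,30,-44)
river: ρ → (-44,58,21)
river: ρ → (21,68,-29)
river: ρ → (-29,48,41)
river: ρ → (41,34,-36)
river: ρ → (-36,38,39)
river: ρ → (39,40,-35)
river: ρ → (-35,30,44)
river: ρ → (44,58,-21)
river: ρ → (-21,68,29)
river: ρ → (29,48,-41)
river: ρ → (-41,34,36)
river: ρ → (36,38,-39)
closes: descent 0, river 14
min |a| on river = 21

21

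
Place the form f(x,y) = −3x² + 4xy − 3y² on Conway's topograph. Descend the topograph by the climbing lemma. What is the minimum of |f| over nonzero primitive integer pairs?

translate: b→2 (≡-4 mod 6), so (3,-4,3)→(3,2,2)
flip: (3,2,2)→(2,-2,3)
translate: b→2 (≡-2 mod 4), so (2,-2,3)→(2,2,3)
reduced (well bottom): (2,2,3) with a≤c, −a<b≤a
well minimum |f| = |-2| = 2 (negative-definite)

2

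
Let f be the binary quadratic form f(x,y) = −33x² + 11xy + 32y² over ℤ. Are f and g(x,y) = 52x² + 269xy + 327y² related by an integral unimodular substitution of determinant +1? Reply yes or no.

D₁ = 4345, D₂ = 4345
river cycle of f (length 6): (32, 53, -12), (-12, 43, 52), (52, 61, -3), (-3, 65, 10), (10, 55, -33), (-33, 11, 32)
river cycle of g (length 6): (52, 61, -3), (-3, 65, 10), (10, 55, -33), (-33, 11, 32), (32, 53, -12), (-12, 43, 52)
cycles coincide ⇒ equivalent

yes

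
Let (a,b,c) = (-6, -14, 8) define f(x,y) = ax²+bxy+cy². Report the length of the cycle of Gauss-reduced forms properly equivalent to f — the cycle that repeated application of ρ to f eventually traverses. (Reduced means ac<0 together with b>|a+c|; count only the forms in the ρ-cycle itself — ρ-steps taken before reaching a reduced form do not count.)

D = 388, ⌊√D⌋ = 19
descent: ρ → (8,14,-6)  [lands on river]
river: ρ → (-6,10,12)
river: ρ → (12,14,-4)
river: ρ → (-4,18,4)
river: ρ → (4,14,-12)
river: ρ → (-12,10,6)
river: ρ → (6,14,-8)
river: ρ → (-8,18,2)
river: ρ → (2,18,-8)
river: ρ → (-8,14,6)
river: ρ → (6,10,-12)
river: ρ → (-12,14,4)
river: ρ → (4,18,-4)
river: ρ → (-4,14,12)
river: ρ → (12,10,-6)
river: ρ → (-6,14,8)
river: ρ → (8,18,-2)
river: ρ → (-2,18,8)
ρ-cycle length = 18 (tail of 1 descent step not counted)

18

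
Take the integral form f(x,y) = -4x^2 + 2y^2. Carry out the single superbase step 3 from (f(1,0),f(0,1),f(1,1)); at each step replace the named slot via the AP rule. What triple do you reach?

start (-4,2,-2) = (f(1,0),f(0,1),f(1,1))
replace slot 3: 2·((-4)+2) − (-2) = -2 → (-4,2,-2)

-4,2,-2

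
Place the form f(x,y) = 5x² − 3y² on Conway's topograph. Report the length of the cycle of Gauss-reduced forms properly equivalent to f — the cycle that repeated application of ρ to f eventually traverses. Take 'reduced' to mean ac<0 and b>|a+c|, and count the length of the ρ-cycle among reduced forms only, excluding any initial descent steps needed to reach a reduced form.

D = 60, ⌊√D⌋ = 7
descent: ρ → (-3,6,2)  [lands on river]
river: ρ → (2,6,-3)
ρ-cycle length = 2 (tail of 1 descent step not counted)

2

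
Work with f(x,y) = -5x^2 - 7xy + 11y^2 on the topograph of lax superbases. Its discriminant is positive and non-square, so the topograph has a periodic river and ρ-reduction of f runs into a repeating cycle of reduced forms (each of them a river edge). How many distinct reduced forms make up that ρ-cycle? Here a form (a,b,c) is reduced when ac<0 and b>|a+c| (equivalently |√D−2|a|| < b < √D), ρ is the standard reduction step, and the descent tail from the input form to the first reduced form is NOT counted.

D = 269, ⌊√D⌋ = 16
descent: ρ → (11,7,-5)  [lands on river]
river: ρ → (-5,13,5)
river: ρ → (5,7,-11)
river: ρ → (-11,15,1)
river: ρ → (1,15,-11)
river: ρ → (-11,7,5)
river: ρ → (5,13,-5)
river: ρ → (-5,7,11)
river: ρ → (11,15,-1)
river: ρ → (-1,15,11)
ρ-cycle length = 10 (tail of 1 descent step not counted)

10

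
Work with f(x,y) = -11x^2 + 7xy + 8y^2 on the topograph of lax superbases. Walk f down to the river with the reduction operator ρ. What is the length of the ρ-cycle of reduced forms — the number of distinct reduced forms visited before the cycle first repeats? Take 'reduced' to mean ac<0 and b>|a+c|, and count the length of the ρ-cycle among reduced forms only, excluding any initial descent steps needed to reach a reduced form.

D = 401, ⌊√D⌋ = 20
river: ρ → (8,9,-10)
river: ρ → (-10,11,7)
river: ρ → (7,17,-4)
river: ρ → (-4,15,11)
river: ρ → (11,7,-8)
river: ρ → (-8,9,10)
river: ρ → (10,11,-7)
river: ρ → (-7,17,4)
river: ρ → (4,15,-11)
river: ρ → (-11,7,8)
ρ-cycle length = 10 (tail of 0 descent steps not counted)

10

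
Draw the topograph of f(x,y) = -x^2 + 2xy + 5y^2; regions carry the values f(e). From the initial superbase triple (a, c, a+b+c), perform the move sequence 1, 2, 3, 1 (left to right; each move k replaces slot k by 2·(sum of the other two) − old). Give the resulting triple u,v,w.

start (-1,5,6) = (f(1,0),f(0,1),f(1,1))
replace slot 1: 2·(5+6) − (-1) = 23 → (23,5,6)
replace slot 2: 2·(23+6) − 5 = 53 → (23,53,6)
replace slot 3: 2·(23+53) − 6 = 146 → (23,53,146)
replace slot 1: 2·(53+146) − 23 = 375 → (375,53,146)

375,53,146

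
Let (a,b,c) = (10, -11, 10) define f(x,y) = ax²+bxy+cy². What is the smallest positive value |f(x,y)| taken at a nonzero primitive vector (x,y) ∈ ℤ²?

translate: b→9 (≡-11 mod 20), so (10,-11,10)→(10,9,9)
flip: (10,9,9)→(9,-9,10)
translate: b→9 (≡-9 mod 18), so (9,-9,10)→(9,9,10)
reduced (well bottom): (9,9,10) with a≤c, −a<b≤a
well minimum = a = 9

9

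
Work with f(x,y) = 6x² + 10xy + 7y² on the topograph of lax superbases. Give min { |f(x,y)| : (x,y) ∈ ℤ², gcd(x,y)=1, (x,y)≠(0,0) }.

translate: b→-2 (≡10 mod 12), so (6,10,7)→(6,-2,3)
flip: (6,-2,3)→(3,2,6)
reduced (well bottom): (3,2,6) with a≤c, −a<b≤a
well minimum = a = 3

3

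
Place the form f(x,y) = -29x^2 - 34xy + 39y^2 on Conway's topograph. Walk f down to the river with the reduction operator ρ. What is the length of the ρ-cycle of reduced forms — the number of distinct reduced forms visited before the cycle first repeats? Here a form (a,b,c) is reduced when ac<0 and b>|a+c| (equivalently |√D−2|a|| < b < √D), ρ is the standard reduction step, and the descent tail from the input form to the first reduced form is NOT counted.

D = 5680, ⌊√D⌋ = 75
descent: ρ → (39,34,-29)  [lands on river]
river: ρ → (-29,24,44)
river: ρ → (44,64,-9)
river: ρ → (-9,62,51)
river: ρ → (51,40,-20)
river: ρ → (-20,40,51)
river: ρ → (51,62,-9)
river: ρ → (-9,64,44)
river: ρ → (44,24,-29)
river: ρ → (-29,34,39)
river: ρ → (39,44,-24)
river: ρ → (-24,52,31)
river: ρ → (31,72,-4)
river: ρ → (-4,72,31)
river: ρ → (31,52,-24)
river: ρ → (-24,44,39)
ρ-cycle length = 16 (tail of 1 descent step not counted)

16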